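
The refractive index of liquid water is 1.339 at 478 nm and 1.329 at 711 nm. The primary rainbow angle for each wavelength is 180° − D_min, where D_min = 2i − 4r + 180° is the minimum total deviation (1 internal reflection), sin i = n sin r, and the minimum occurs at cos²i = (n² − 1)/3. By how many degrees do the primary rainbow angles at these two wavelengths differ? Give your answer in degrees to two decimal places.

1.45°

At 478 nm (n = 1.339): cos²i = 0.26431 → i = 59.062°, r = 39.834°, D_min = 138.786°, rainbow angle = 41.214°.
At 711 nm (n = 1.329): cos²i = 0.25541 → i = 59.643°, r = 40.487°, D_min = 137.337°, rainbow angle = 42.663°.
Angular width = |41.214° − 42.663°| = 1.450°.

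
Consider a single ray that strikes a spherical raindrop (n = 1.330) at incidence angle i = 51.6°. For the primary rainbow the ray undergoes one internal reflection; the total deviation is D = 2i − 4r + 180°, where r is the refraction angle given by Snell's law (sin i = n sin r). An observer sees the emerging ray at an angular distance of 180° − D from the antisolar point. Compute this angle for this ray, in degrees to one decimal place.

sin r = sin 51.6° / 1.330 = 0.7837/1.330 = 0.5892; r = 36.10°.
D = 2·51.6° − 4·36.10° + 180° = 103.20° − 144.41° + 180° = 138.79°.
Angle from antisolar point = 180° − D = 41.21°.

41.2°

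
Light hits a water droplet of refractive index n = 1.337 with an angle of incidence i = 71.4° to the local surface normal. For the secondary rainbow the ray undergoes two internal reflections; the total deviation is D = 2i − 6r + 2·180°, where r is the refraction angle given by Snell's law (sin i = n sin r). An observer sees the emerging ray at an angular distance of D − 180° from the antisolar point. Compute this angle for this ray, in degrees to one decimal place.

51.9°

sin r = sin 71.4° / 1.337 = 0.9478/1.337 = 0.7089; r = 45.14°.
D = 2·71.4° − 6·45.14° + 2·180° = 142.80° − 270.86° + 360° = 231.94°.
Angle from antisolar point = D − 180° = 51.94°.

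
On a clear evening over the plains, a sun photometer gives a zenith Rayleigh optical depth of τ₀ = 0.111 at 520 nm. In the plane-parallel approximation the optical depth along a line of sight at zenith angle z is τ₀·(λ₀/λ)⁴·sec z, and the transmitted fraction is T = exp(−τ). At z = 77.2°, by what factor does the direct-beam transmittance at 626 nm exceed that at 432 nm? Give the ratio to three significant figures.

Airmass: sec 77.2° = 4.5137.
τ(626 nm) = 0.111 × (520/626)⁴ × 4.5137 = 0.111 × 0.4761 × 4.5137 = 0.2385.
τ(432 nm) = 0.111 × (520/432)⁴ × 4.5137 = 0.111 × 2.0993 × 4.5137 = 1.0518.
T(626)/T(432) = exp(τ_B − τ_A) = exp(0.8133) = 2.2552.

2.26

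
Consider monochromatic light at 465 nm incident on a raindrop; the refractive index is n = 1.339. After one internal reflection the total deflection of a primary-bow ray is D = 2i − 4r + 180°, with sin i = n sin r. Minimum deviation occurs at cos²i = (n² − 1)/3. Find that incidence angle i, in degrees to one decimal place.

59.1°

cos²i = (1.339² − 1)/3 = (1.79292 − 1)/3 = 0.26431.
cos i = 0.51411, so i = 59.062°.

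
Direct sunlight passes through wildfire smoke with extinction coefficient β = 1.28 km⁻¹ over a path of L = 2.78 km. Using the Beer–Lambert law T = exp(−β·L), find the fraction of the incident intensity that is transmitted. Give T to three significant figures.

0.0285

τ = β·L = 1.28 × 2.78 = 3.5584.
T = exp(−3.5584) = 0.0285.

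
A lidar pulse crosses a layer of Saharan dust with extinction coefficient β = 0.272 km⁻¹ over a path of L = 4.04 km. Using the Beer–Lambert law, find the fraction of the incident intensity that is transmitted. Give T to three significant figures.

0.333

τ = β·L = 0.272 × 4.04 = 1.0989.
T = exp(−1.0989) = 0.3332.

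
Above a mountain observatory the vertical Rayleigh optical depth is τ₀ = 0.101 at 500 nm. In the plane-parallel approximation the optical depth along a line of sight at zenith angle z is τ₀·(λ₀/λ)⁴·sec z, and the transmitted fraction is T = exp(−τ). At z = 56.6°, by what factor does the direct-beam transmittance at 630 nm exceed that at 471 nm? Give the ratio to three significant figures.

Airmass: sec 56.6° = 1.8166.
τ(630 nm) = 0.101 × (500/630)⁴ × 1.8166 = 0.101 × 0.3968 × 1.8166 = 0.0728.
τ(471 nm) = 0.101 × (500/471)⁴ × 1.8166 = 0.101 × 1.2700 × 1.8166 = 0.2330.
T(630)/T(471) = exp(τ_B − τ_A) = exp(0.1602) = 1.1738.

1.17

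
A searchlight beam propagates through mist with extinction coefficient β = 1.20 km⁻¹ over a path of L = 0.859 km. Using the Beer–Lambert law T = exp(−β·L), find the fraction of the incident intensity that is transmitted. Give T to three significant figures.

τ = β·L = 1.20 × 0.859 = 1.0308.
T = exp(−1.0308) = 0.3567.

0.357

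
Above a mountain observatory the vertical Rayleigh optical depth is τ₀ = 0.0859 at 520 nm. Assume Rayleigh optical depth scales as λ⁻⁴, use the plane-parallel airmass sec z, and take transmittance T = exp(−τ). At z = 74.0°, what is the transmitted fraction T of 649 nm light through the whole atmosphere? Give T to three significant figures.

sec 74.0° = 3.6280.
τ = 0.0859 × (520/649)⁴ × 3.6280 = 0.0859 × 0.4121 × 3.6280 = 0.1284.
T = exp(−0.1284) = 0.8795.

0.879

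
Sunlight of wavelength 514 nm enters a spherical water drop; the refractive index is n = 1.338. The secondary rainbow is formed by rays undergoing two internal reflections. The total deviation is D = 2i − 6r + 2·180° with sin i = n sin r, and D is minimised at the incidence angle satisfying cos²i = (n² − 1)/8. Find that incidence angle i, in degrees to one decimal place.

cos²i = (1.338² − 1)/8 = (1.79024 − 1)/8 = 0.09878.
cos i = 0.31429, so i = 71.682°.

71.7°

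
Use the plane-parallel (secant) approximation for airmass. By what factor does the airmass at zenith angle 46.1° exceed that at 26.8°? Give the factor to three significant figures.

1.29

X(46.1°)/X(26.8°) = sec 46.1° / sec 26.8° = cos 26.8° / cos 46.1° = 0.8926/0.6934 = 1.2873.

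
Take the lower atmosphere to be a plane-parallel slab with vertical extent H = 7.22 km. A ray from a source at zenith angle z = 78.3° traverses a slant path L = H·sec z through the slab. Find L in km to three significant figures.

sec z = 1/cos 78.3° = 4.9313.
L = 7.22 × 4.9313 = 35.604 km.

35.6 km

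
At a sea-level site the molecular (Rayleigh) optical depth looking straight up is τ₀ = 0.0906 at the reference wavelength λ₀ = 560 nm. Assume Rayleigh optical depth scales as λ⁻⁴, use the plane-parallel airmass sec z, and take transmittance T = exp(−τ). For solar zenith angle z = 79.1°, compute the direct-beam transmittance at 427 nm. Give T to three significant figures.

sec 79.1° = 5.2883.
τ = 0.0906 × (560/427)⁴ × 5.2883 = 0.0906 × 2.9583 × 5.2883 = 1.4174.
T = exp(−1.4174) = 0.2423.

0.242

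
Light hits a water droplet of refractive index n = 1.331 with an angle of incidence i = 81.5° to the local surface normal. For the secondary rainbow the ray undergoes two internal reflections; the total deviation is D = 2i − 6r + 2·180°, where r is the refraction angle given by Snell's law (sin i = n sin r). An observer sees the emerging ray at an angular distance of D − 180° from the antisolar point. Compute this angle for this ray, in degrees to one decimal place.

55.0°

sin r = sin 81.5° / 1.331 = 0.9890/1.331 = 0.7431; r = 47.99°.
D = 2·81.5° − 6·47.99° + 2·180° = 163.00° − 287.96° + 360° = 235.04°.
Angle from antisolar point = D − 180° = 55.04°.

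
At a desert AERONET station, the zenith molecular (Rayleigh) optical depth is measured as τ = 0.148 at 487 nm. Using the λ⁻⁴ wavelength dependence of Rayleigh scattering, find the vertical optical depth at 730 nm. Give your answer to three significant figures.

τ(730 nm) = τ(487 nm) × (487/730)⁴ = 0.148 × (0.6671)⁴ = 0.148 × 0.1981 = 0.0293.

0.0293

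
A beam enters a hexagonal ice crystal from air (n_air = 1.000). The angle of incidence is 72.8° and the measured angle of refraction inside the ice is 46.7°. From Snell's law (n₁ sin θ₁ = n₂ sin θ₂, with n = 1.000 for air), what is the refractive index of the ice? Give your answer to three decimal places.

n = sin θ_i / sin θ_r = sin 72.8° / sin 46.7° = 0.9553 / 0.7278 = 1.3126.

1.313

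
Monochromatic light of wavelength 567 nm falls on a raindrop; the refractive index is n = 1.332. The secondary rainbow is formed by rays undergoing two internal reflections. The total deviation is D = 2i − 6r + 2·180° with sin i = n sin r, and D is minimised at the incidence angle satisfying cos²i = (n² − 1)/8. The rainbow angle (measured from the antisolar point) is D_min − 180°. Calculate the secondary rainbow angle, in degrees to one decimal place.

50.6°

cos²i = (1.77422 − 1)/8 = 0.09678; i = arccos(0.31109) = 71.875°.
sin r = sin 71.875°/1.332 = 0.71350; r = 45.520°.
D_min = 2·71.875° − 6·45.520° + 360° = 230.628°.
Rainbow angle = D_min − 180° = 50.628°.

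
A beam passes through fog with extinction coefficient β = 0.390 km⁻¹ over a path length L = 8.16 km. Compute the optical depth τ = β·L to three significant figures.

τ = β·L = 0.390 × 8.16 = 3.1824.

3.18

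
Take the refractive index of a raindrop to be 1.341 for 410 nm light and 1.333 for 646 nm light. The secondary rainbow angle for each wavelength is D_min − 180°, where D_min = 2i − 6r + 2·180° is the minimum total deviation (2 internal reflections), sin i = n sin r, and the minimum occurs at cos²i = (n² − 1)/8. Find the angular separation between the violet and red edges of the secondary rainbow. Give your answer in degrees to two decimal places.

At 410 nm (n = 1.341): cos²i = 0.09979 → i = 71.586°, r = 45.034°, D_min = 232.966°, rainbow angle = 52.966°.
At 646 nm (n = 1.333): cos²i = 0.09711 → i = 71.843°, r = 45.466°, D_min = 230.891°, rainbow angle = 50.891°.
Angular width = |52.966° − 50.891°| = 2.075°.

2.08°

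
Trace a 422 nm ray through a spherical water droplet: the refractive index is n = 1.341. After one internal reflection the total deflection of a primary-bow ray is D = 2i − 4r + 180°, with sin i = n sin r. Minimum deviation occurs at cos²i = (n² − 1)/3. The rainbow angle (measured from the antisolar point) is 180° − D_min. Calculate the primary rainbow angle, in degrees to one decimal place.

40.9°

cos²i = (1.79828 − 1)/3 = 0.26609; i = arccos(0.51584) = 58.946°.
sin r = sin 58.946°/1.341 = 0.63884; r = 39.705°.
D_min = 2·58.946° − 4·39.705° + 180° = 139.071°.
Rainbow angle = 180° − D_min = 40.929°.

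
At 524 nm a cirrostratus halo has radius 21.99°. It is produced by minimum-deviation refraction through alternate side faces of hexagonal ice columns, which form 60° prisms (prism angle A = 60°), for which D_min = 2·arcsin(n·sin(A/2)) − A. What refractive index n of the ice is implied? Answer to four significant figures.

Rearranging: n = sin((D_min + A)/2) / sin(A/2).
(D_min + A)/2 = (21.99° + 60°)/2 = 40.995°.
n = sin 40.995° / sin 30° = 0.6560 / 0.5000 = 1.3120.

1.312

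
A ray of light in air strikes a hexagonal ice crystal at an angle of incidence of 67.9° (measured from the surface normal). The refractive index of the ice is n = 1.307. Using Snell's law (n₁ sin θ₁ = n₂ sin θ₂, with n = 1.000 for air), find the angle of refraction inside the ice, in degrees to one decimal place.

Snell: sin θ_r = sin θ_i / n = sin 67.9° / 1.307 = 0.9265 / 1.307 = 0.7089.
θ_r = arcsin(0.7089) = 45.15°.

45.1°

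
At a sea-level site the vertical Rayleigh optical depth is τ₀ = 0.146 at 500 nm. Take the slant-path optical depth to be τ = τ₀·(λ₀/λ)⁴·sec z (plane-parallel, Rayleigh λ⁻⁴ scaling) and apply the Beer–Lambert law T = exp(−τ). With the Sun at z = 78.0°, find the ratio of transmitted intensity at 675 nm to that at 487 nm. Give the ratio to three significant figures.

1.77

Airmass: sec 78.0° = 4.8097.
τ(675 nm) = 0.146 × (500/675)⁴ × 4.8097 = 0.146 × 0.3011 × 4.8097 = 0.2114.
τ(487 nm) = 0.146 × (500/487)⁴ × 4.8097 = 0.146 × 1.1111 × 4.8097 = 0.7803.
T(675)/T(487) = exp(τ_B − τ_A) = exp(0.5688) = 1.7662.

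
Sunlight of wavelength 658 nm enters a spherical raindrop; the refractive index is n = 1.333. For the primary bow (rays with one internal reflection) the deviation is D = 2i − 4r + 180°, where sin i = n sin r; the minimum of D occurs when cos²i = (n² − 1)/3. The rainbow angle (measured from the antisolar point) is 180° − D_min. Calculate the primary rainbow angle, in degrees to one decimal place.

42.1°

cos²i = (1.77689 − 1)/3 = 0.25896; i = arccos(0.50888) = 59.410°.
sin r = sin 59.410°/1.333 = 0.64579; r = 40.225°.
D_min = 2·59.410° − 4·40.225° + 180° = 137.922°.
Rainbow angle = 180° − D_min = 42.078°.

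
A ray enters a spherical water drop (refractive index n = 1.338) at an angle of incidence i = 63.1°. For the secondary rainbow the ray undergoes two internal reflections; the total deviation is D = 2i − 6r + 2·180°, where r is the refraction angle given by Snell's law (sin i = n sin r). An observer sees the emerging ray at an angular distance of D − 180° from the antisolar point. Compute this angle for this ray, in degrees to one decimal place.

55.4°

sin r = sin 63.1° / 1.338 = 0.8918/1.338 = 0.6665; r = 41.80°.
D = 2·63.1° − 6·41.80° + 2·180° = 126.20° − 250.79° + 360° = 235.41°.
Angle from antisolar point = D − 180° = 55.41°.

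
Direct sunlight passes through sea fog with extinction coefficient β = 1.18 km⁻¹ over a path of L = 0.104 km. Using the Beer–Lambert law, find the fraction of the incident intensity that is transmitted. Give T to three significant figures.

0.885

τ = β·L = 1.18 × 0.104 = 0.1227.
T = exp(−0.1227) = 0.8845.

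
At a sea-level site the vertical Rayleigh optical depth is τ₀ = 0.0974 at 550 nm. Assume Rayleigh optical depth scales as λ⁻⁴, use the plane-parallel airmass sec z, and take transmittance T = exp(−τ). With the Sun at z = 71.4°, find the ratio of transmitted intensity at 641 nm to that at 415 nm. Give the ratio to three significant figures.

2.17

Airmass: sec 71.4° = 3.1352.
τ(641 nm) = 0.0974 × (550/641)⁴ × 3.1352 = 0.0974 × 0.5420 × 3.1352 = 0.1655.
τ(415 nm) = 0.0974 × (550/415)⁴ × 3.1352 = 0.0974 × 3.0850 × 3.1352 = 0.9421.
T(641)/T(415) = exp(τ_B − τ_A) = exp(0.7766) = 2.1740.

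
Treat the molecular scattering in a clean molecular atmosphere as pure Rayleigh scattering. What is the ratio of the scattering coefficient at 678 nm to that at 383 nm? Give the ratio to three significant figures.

0.102

Rayleigh scattering ∝ λ⁻⁴, so the ratio of coefficients is the inverse fourth power of the wavelength ratio.
σ(678)/σ(383) = (383/678)⁴ = (0.5649)⁴ = 0.1018.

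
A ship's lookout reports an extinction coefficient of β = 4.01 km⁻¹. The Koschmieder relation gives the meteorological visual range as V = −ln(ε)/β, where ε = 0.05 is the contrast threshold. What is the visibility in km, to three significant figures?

0.747 km

V = −ln(0.05) / 4.01 = 2.996 / 4.01 = 0.7471 km.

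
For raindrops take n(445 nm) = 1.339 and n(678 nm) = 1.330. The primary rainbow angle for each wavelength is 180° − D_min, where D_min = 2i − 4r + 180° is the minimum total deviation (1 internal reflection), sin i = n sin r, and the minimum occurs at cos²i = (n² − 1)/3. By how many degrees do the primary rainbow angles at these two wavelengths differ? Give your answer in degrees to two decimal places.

1.30°

At 445 nm (n = 1.339): cos²i = 0.26431 → i = 59.062°, r = 39.834°, D_min = 138.786°, rainbow angle = 41.214°.
At 678 nm (n = 1.330): cos²i = 0.25630 → i = 59.585°, r = 40.422°, D_min = 137.484°, rainbow angle = 42.516°.
Angular width = |41.214° − 42.516°| = 1.303°.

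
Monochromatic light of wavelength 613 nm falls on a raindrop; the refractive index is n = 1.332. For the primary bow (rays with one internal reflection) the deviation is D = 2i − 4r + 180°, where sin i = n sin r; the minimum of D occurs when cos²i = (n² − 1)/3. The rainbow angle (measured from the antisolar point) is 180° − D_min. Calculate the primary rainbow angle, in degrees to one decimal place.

cos²i = (1.77422 − 1)/3 = 0.25807; i = arccos(0.50801) = 59.469°.
sin r = sin 59.469°/1.332 = 0.64666; r = 40.290°.
D_min = 2·59.469° − 4·40.290° + 180° = 137.776°.
Rainbow angle = 180° − D_min = 42.224°.

42.2°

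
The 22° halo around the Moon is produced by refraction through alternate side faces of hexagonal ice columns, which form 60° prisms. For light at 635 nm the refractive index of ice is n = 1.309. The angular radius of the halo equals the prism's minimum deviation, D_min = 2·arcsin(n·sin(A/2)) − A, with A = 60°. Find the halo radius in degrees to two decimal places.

21.76°

n·sin(A/2) = 1.309 × sin 30° = 1.309 × 0.5000 = 0.6545.
D_min = 2·arcsin(0.6545) − 60° = 2 × 40.882° − 60° = 21.763°.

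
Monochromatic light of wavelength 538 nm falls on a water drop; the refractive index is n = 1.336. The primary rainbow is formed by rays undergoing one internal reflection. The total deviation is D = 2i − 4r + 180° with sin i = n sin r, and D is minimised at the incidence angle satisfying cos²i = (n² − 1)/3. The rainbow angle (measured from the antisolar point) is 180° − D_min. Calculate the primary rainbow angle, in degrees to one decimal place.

cos²i = (1.78490 − 1)/3 = 0.26163; i = arccos(0.51150) = 59.236°.
sin r = sin 59.236°/1.336 = 0.64318; r = 40.029°.
D_min = 2·59.236° − 4·40.029° + 180° = 138.356°.
Rainbow angle = 180° − D_min = 41.644°.

41.6°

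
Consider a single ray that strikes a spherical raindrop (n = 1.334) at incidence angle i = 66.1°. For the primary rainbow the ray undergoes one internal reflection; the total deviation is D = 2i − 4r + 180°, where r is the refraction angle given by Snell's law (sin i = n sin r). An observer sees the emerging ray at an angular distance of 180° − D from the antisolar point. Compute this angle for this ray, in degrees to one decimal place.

sin r = sin 66.1° / 1.334 = 0.9143/1.334 = 0.6853; r = 43.26°.
D = 2·66.1° − 4·43.26° + 180° = 132.20° − 173.05° + 180° = 139.15°.
Angle from antisolar point = 180° − D = 40.85°.

40.9°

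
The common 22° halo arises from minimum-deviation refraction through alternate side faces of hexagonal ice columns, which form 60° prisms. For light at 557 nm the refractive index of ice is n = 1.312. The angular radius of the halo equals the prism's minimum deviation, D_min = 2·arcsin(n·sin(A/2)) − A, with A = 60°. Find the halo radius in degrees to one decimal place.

n·sin(A/2) = 1.312 × sin 30° = 1.312 × 0.5000 = 0.6560.
D_min = 2·arcsin(0.6560) − 60° = 2 × 40.996° − 60° = 21.991°.

22.0°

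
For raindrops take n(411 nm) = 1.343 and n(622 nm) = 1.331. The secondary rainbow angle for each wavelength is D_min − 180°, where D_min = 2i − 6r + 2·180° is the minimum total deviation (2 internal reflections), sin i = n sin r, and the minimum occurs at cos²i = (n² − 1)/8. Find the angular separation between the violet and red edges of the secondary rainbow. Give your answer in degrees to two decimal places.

3.11°

At 411 nm (n = 1.343): cos²i = 0.10046 → i = 71.522°, r = 44.928°, D_min = 233.478°, rainbow angle = 53.478°.
At 622 nm (n = 1.331): cos²i = 0.09645 → i = 71.907°, r = 45.575°, D_min = 230.365°, rainbow angle = 50.365°.
Angular width = |53.478° − 50.365°| = 3.113°.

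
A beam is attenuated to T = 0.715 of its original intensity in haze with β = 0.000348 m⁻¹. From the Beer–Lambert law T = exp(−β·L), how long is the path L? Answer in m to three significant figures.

964 m

Beer–Lambert: T = exp(−βL) ⇒ L = −ln(T)/β = −ln(0.715)/0.000348 = 0.3355/0.000348 = 964 m.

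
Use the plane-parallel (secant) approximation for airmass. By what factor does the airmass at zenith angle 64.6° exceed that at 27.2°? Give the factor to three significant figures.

2.07

X(64.6°)/X(27.2°) = sec 64.6° / sec 27.2° = cos 27.2° / cos 64.6° = 0.8894/0.4289 = 2.0735.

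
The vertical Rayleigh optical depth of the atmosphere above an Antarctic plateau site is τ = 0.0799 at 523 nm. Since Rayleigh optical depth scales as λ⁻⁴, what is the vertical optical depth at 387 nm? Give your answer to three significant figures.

τ(387 nm) = τ(523 nm) × (523/387)⁴ = 0.0799 × (1.3514)⁴ = 0.0799 × 3.3355 = 0.2665.

0.267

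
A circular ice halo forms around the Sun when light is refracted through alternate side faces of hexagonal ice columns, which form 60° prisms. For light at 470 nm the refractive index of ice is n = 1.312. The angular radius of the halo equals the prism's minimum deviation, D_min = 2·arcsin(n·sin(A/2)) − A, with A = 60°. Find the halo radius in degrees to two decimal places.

21.99°

n·sin(A/2) = 1.312 × sin 30° = 1.312 × 0.5000 = 0.6560.
D_min = 2·arcsin(0.6560) − 60° = 2 × 40.996° − 60° = 21.991°.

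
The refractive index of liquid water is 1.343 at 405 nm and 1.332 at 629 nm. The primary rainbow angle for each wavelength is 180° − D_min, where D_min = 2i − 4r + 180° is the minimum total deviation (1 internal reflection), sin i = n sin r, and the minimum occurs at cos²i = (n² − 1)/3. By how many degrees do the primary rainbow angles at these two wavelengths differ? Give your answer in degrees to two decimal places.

At 405 nm (n = 1.343): cos²i = 0.26788 → i = 58.830°, r = 39.577°, D_min = 139.354°, rainbow angle = 40.646°.
At 629 nm (n = 1.332): cos²i = 0.25807 → i = 59.469°, r = 40.290°, D_min = 137.776°, rainbow angle = 42.224°.
Angular width = |40.646° − 42.224°| = 1.578°.

1.58°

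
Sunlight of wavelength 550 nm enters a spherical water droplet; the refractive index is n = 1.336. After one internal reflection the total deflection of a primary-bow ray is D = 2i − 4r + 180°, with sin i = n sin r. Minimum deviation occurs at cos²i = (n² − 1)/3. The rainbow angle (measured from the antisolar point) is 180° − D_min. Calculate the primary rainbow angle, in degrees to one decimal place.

cos²i = (1.78490 − 1)/3 = 0.26163; i = arccos(0.51150) = 59.236°.
sin r = sin 59.236°/1.336 = 0.64318; r = 40.029°.
D_min = 2·59.236° − 4·40.029° + 180° = 138.356°.
Rainbow angle = 180° − D_min = 41.644°.

41.6°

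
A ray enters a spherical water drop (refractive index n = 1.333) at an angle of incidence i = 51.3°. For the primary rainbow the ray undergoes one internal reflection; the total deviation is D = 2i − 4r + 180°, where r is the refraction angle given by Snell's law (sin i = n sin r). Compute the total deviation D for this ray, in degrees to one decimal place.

139.3°

sin r = sin 51.3° / 1.333 = 0.7804/1.333 = 0.5855; r = 35.84°.
D = 2·51.3° − 4·35.84° + 180° = 102.60° − 143.34° + 180° = 139.26°.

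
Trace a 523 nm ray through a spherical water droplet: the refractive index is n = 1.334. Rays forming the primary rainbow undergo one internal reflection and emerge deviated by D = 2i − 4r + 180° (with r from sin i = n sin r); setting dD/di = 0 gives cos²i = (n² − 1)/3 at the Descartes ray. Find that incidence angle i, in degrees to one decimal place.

cos²i = (1.334² − 1)/3 = (1.77956 − 1)/3 = 0.25985.
cos i = 0.50976, so i = 59.352°.

59.4°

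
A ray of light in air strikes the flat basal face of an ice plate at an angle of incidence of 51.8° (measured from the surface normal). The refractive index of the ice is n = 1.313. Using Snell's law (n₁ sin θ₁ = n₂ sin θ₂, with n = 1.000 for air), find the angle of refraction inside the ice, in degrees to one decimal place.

36.8°

Snell: sin θ_r = sin θ_i / n = sin 51.8° / 1.313 = 0.7859 / 1.313 = 0.5985.
θ_r = arcsin(0.5985) = 36.76°.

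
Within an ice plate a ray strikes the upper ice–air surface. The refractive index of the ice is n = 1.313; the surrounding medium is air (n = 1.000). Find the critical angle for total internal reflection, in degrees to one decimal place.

49.6°

sin θ_c = n_air / n = 1.000 / 1.313 = 0.7616.
θ_c = arcsin(0.7616) = 49.61°.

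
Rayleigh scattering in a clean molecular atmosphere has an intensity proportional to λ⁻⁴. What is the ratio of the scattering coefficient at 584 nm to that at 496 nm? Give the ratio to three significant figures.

0.520

Rayleigh scattering ∝ λ⁻⁴, so the ratio of coefficients is the inverse fourth power of the wavelength ratio.
σ(584)/σ(496) = (496/584)⁴ = (0.8493)⁴ = 0.5203.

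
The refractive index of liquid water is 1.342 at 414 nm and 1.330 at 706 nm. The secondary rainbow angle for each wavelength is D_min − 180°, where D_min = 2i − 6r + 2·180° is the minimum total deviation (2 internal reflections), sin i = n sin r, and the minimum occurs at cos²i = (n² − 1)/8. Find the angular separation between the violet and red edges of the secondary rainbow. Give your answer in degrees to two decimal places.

3.12°

At 414 nm (n = 1.342): cos²i = 0.10012 → i = 71.554°, r = 44.981°, D_min = 233.222°, rainbow angle = 53.222°.
At 706 nm (n = 1.330): cos²i = 0.09611 → i = 71.940°, r = 45.630°, D_min = 230.101°, rainbow angle = 50.101°.
Angular width = |53.222° − 50.101°| = 3.121°.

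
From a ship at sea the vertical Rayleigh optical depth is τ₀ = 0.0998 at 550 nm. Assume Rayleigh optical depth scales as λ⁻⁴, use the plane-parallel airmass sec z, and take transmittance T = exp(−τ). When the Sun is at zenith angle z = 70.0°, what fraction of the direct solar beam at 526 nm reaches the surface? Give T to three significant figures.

sec 70.0° = 2.9238.
τ = 0.0998 × (550/526)⁴ × 2.9238 = 0.0998 × 1.1954 × 2.9238 = 0.3488.
T = exp(−0.3488) = 0.7055.

0.706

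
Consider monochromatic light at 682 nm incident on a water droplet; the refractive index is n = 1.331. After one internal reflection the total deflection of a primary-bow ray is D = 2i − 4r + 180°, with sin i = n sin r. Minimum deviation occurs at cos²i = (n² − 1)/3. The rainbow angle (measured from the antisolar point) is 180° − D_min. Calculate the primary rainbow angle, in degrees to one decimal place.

42.4°

cos²i = (1.77156 − 1)/3 = 0.25719; i = arccos(0.50714) = 59.527°.
sin r = sin 59.527°/1.331 = 0.64753; r = 40.356°.
D_min = 2·59.527° − 4·40.356° + 180° = 137.630°.
Rainbow angle = 180° − D_min = 42.370°.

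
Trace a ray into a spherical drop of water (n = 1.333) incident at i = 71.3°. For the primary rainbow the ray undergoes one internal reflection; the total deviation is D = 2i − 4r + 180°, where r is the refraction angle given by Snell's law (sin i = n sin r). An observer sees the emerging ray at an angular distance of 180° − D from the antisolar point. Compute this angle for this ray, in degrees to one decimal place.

sin r = sin 71.3° / 1.333 = 0.9472/1.333 = 0.7106; r = 45.28°.
D = 2·71.3° − 4·45.28° + 180° = 142.60° − 181.13° + 180° = 141.47°.
Angle from antisolar point = 180° − D = 38.53°.

38.5°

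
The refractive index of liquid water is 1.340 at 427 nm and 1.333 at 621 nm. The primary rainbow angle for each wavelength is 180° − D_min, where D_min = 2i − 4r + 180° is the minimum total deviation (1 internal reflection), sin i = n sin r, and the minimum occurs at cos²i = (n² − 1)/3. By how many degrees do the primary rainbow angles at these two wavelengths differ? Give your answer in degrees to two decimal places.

1.01°

At 427 nm (n = 1.340): cos²i = 0.26520 → i = 59.004°, r = 39.770°, D_min = 138.929°, rainbow angle = 41.071°.
At 621 nm (n = 1.333): cos²i = 0.25896 → i = 59.410°, r = 40.225°, D_min = 137.922°, rainbow angle = 42.078°.
Angular width = |41.071° − 42.078°| = 1.007°.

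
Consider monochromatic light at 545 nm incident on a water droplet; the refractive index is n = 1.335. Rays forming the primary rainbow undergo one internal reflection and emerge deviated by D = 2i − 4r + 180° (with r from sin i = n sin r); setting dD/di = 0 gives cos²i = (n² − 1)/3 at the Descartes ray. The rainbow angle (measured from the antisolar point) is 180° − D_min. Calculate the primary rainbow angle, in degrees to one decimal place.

cos²i = (1.78222 − 1)/3 = 0.26074; i = arccos(0.51063) = 59.294°.
sin r = sin 59.294°/1.335 = 0.64405; r = 40.094°.
D_min = 2·59.294° − 4·40.094° + 180° = 138.212°.
Rainbow angle = 180° − D_min = 41.788°.

41.8°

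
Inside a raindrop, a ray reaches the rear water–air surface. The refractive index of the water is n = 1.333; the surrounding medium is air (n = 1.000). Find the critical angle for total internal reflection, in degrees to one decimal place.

sin θ_c = n_air / n = 1.000 / 1.333 = 0.7502.
θ_c = arcsin(0.7502) = 48.61°.

48.6°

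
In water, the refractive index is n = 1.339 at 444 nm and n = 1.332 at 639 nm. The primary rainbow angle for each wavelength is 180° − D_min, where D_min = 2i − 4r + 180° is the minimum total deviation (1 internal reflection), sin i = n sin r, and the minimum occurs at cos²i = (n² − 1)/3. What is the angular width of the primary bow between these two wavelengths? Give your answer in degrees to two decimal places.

At 444 nm (n = 1.339): cos²i = 0.26431 → i = 59.062°, r = 39.834°, D_min = 138.786°, rainbow angle = 41.214°.
At 639 nm (n = 1.332): cos²i = 0.25807 → i = 59.469°, r = 40.290°, D_min = 137.776°, rainbow angle = 42.224°.
Angular width = |41.214° − 42.224°| = 1.010°.

1.01°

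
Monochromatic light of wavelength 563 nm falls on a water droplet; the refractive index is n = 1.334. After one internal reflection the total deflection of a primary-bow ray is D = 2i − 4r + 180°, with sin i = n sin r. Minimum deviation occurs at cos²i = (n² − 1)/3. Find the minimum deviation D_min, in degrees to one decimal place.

cos²i = (1.77956 − 1)/3 = 0.25985; i = arccos(0.50976) = 59.352°.
sin r = sin 59.352°/1.334 = 0.64492; r = 40.159°.
D_min = 2·59.352° − 4·40.159° + 180° = 138.067°.

138.1°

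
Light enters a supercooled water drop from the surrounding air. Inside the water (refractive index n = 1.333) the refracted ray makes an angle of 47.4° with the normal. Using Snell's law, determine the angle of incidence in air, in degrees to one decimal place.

Snell: sin θ_i = n · sin θ_r = 1.333 × sin 47.4° = 1.333 × 0.7361 = 0.9812.
θ_i = arcsin(0.9812) = 78.88°.

78.9°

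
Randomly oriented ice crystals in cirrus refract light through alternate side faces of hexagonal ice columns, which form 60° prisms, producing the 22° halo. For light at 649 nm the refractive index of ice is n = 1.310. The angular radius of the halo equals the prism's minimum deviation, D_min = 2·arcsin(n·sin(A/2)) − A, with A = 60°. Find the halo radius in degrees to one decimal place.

n·sin(A/2) = 1.310 × sin 30° = 1.310 × 0.5000 = 0.6550.
D_min = 2·arcsin(0.6550) − 60° = 2 × 40.920° − 60° = 21.839°.

21.8°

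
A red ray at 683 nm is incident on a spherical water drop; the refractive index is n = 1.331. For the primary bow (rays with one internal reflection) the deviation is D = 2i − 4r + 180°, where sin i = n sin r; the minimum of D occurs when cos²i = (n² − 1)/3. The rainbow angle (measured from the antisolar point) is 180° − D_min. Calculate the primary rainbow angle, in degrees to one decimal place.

42.4°

cos²i = (1.77156 − 1)/3 = 0.25719; i = arccos(0.50714) = 59.527°.
sin r = sin 59.527°/1.331 = 0.64753; r = 40.356°.
D_min = 2·59.527° − 4·40.356° + 180° = 137.630°.
Rainbow angle = 180° − D_min = 42.370°.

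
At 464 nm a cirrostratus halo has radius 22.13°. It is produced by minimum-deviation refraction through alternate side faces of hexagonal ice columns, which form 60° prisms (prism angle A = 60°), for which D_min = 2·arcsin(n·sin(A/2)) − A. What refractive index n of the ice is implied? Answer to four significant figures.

Rearranging: n = sin((D_min + A)/2) / sin(A/2).
(D_min + A)/2 = (22.13° + 60°)/2 = 41.065°.
n = sin 41.065° / sin 30° = 0.6569 / 0.5000 = 1.3138.

1.314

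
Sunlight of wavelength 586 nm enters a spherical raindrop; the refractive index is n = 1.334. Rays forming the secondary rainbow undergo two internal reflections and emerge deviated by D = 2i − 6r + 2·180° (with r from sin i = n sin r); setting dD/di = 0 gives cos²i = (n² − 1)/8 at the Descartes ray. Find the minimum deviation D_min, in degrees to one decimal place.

cos²i = (1.77956 − 1)/8 = 0.09744; i = arccos(0.31216) = 71.810°.
sin r = sin 71.810°/1.334 = 0.71217; r = 45.411°.
D_min = 2·71.810° − 6·45.411° + 360° = 231.153°.

231.2°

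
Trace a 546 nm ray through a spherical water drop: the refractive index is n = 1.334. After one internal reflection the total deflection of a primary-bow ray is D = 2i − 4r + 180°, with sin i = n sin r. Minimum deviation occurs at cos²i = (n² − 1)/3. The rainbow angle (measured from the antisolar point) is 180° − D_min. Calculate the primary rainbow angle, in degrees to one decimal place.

41.9°

cos²i = (1.77956 − 1)/3 = 0.25985; i = arccos(0.50976) = 59.352°.
sin r = sin 59.352°/1.334 = 0.64492; r = 40.159°.
D_min = 2·59.352° − 4·40.159° + 180° = 138.067°.
Rainbow angle = 180° − D_min = 41.933°.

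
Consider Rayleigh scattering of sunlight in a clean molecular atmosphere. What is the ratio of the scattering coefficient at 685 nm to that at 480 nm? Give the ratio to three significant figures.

Rayleigh scattering ∝ λ⁻⁴, so the ratio of coefficients is the inverse fourth power of the wavelength ratio.
σ(685)/σ(480) = (480/685)⁴ = (0.7007)⁴ = 0.2411.

0.241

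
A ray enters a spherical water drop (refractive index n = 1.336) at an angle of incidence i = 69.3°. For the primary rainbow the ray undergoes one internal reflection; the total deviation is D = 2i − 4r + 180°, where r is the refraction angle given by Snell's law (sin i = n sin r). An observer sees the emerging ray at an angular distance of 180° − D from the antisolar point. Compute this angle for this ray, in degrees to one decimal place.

39.2°

sin r = sin 69.3° / 1.336 = 0.9354/1.336 = 0.7002; r = 44.44°.
D = 2·69.3° − 4·44.44° + 180° = 138.60° − 177.77° + 180° = 140.83°.
Angle from antisolar point = 180° − D = 39.17°.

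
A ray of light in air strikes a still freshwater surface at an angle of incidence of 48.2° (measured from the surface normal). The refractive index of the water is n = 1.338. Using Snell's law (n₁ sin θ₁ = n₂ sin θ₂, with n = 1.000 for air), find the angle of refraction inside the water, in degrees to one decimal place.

33.9°

Snell: sin θ_r = sin θ_i / n = sin 48.2° / 1.338 = 0.7455 / 1.338 = 0.5572.
θ_r = arcsin(0.5572) = 33.86°.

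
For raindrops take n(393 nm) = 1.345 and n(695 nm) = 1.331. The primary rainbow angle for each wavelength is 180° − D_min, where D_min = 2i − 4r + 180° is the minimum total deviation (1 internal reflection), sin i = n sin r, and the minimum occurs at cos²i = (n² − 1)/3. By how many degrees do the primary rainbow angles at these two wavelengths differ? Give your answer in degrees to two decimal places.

2.01°

At 393 nm (n = 1.345): cos²i = 0.26967 → i = 58.715°, r = 39.448°, D_min = 139.635°, rainbow angle = 40.365°.
At 695 nm (n = 1.331): cos²i = 0.25719 → i = 59.527°, r = 40.356°, D_min = 137.630°, rainbow angle = 42.370°.
Angular width = |40.365° − 42.370°| = 2.005°.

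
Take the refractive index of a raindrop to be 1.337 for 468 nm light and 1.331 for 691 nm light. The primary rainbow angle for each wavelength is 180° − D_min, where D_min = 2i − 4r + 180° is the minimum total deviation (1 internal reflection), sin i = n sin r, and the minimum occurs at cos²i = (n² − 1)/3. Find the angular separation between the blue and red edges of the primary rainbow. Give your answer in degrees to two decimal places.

0.87°

At 468 nm (n = 1.337): cos²i = 0.26252 → i = 59.178°, r = 39.964°, D_min = 138.500°, rainbow angle = 41.500°.
At 691 nm (n = 1.331): cos²i = 0.25719 → i = 59.527°, r = 40.356°, D_min = 137.630°, rainbow angle = 42.370°.
Angular width = |41.500° − 42.370°| = 0.870°.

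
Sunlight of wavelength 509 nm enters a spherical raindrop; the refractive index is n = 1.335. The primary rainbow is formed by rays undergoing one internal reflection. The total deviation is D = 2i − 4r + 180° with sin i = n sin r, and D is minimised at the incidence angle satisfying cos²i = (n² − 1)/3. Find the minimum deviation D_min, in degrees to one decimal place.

138.2°

cos²i = (1.78222 − 1)/3 = 0.26074; i = arccos(0.51063) = 59.294°.
sin r = sin 59.294°/1.335 = 0.64405; r = 40.094°.
D_min = 2·59.294° − 4·40.094° + 180° = 138.212°.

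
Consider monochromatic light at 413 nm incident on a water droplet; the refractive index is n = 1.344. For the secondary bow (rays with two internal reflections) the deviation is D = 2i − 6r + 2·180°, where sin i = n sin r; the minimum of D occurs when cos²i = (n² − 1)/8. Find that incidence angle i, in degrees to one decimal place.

cos²i = (1.344² − 1)/8 = (1.80634 − 1)/8 = 0.10079.
cos i = 0.31748, so i = 71.490°.

71.5°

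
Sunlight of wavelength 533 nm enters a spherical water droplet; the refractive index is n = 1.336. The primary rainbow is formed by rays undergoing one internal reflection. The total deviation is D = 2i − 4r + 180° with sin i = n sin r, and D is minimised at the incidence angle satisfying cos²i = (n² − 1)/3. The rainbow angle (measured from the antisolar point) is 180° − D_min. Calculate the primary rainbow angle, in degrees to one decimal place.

cos²i = (1.78490 − 1)/3 = 0.26163; i = arccos(0.51150) = 59.236°.
sin r = sin 59.236°/1.336 = 0.64318; r = 40.029°.
D_min = 2·59.236° − 4·40.029° + 180° = 138.356°.
Rainbow angle = 180° − D_min = 41.644°.

41.6°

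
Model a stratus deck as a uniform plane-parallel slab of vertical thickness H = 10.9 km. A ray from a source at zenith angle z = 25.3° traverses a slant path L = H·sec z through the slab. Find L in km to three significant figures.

12.1 km

sec z = 1/cos 25.3° = 1.1061.
L = 10.9 × 1.1061 = 12.056 km.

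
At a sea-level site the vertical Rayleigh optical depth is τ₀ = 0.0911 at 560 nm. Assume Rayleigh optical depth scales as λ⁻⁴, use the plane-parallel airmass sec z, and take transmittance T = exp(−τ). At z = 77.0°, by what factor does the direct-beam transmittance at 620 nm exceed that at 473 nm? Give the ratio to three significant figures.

1.69

Airmass: sec 77.0° = 4.4454.
τ(620 nm) = 0.0911 × (560/620)⁴ × 4.4454 = 0.0911 × 0.6656 × 4.4454 = 0.2695.
τ(473 nm) = 0.0911 × (560/473)⁴ × 4.4454 = 0.0911 × 1.9648 × 4.4454 = 0.7957.
T(620)/T(473) = exp(τ_B − τ_A) = exp(0.5261) = 1.6924.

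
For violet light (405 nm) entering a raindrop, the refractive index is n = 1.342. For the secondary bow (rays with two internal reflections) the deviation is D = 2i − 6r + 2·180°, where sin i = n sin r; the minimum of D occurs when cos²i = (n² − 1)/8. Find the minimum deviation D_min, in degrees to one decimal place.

233.2°

cos²i = (1.80096 − 1)/8 = 0.10012; i = arccos(0.31642) = 71.554°.
sin r = sin 71.554°/1.342 = 0.70687; r = 44.981°.
D_min = 2·71.554° − 6·44.981° + 360° = 233.222°.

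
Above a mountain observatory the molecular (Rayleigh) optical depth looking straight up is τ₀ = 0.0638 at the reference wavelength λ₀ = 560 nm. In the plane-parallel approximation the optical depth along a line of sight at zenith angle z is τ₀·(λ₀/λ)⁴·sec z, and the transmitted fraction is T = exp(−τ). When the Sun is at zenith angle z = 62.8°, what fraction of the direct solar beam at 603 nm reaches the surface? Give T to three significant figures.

0.901

sec 62.8° = 2.1877.
τ = 0.0638 × (560/603)⁴ × 2.1877 = 0.0638 × 0.7438 × 2.1877 = 0.1038.
T = exp(−0.1038) = 0.9014.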